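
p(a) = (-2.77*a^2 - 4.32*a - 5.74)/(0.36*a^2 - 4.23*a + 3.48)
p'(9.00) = 30.50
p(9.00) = 49.54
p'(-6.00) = 0.30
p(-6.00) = -1.90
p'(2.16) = -0.64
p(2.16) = 7.04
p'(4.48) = 2.34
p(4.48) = 9.79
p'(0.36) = -10.72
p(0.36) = -3.82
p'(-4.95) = 0.33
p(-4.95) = -1.57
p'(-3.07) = 0.34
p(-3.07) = -0.94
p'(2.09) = -0.91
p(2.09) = 7.09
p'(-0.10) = -2.47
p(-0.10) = -1.37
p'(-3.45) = 0.34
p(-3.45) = -1.06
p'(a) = (4.23 - 0.72*a)*(-2.77*a^2 - 4.32*a - 5.74)/(0.36*a^2 - 4.23*a + 3.48)^2 + (-5.54*a - 4.32)/(0.36*a^2 - 4.23*a + 3.48)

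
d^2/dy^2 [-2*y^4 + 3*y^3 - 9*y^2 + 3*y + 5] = -24*y^2 + 18*y - 18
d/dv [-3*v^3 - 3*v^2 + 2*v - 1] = -9*v^2 - 6*v + 2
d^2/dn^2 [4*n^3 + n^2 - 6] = 24*n + 2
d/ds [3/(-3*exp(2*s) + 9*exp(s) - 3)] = (2*exp(s) - 3)*exp(s)/(exp(2*s) - 3*exp(s) + 1)^2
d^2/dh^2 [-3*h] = 0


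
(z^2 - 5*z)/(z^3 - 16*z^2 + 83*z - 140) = z/(z^2 - 11*z + 28)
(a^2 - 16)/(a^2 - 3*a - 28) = (a - 4)/(a - 7)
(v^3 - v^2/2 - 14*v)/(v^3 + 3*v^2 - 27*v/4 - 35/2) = 2*v*(v - 4)/(2*v^2 - v - 10)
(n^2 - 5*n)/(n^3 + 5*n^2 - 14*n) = (n - 5)/(n^2 + 5*n - 14)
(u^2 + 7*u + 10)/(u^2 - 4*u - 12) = (u + 5)/(u - 6)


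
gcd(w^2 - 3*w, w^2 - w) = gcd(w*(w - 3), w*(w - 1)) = w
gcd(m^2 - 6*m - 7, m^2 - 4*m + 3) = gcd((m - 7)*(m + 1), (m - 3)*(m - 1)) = 1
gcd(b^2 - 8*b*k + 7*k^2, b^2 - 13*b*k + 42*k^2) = b - 7*k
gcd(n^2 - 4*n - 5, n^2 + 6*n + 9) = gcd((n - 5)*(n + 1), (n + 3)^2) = 1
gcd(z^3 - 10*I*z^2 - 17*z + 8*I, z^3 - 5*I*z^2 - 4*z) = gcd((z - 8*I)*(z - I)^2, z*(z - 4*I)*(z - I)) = z - I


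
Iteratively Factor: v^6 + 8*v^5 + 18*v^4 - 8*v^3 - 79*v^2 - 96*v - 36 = (v + 3)*(v^5 + 5*v^4 + 3*v^3 - 17*v^2 - 28*v - 12) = (v + 3)^2*(v^4 + 2*v^3 - 3*v^2 - 8*v - 4) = (v - 2)*(v + 3)^2*(v^3 + 4*v^2 + 5*v + 2) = (v - 2)*(v + 1)*(v + 3)^2*(v^2 + 3*v + 2) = (v - 2)*(v + 1)*(v + 2)*(v + 3)^2*(v + 1)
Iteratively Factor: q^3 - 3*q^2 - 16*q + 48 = (q + 4)*(q^2 - 7*q + 12) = (q - 4)*(q + 4)*(q - 3)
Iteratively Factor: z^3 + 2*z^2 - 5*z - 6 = (z - 2)*(z^2 + 4*z + 3) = (z - 2)*(z + 3)*(z + 1)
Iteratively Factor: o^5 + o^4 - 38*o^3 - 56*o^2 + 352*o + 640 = (o - 5)*(o^4 + 6*o^3 - 8*o^2 - 96*o - 128) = (o - 5)*(o + 4)*(o^3 + 2*o^2 - 16*o - 32) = (o - 5)*(o + 2)*(o + 4)*(o^2 - 16) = (o - 5)*(o - 4)*(o + 2)*(o + 4)*(o + 4)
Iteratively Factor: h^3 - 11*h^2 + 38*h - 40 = (h - 2)*(h^2 - 9*h + 20) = (h - 4)*(h - 2)*(h - 5)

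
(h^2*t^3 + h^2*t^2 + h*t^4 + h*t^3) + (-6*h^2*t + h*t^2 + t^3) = h^2*t^3 + h^2*t^2 - 6*h^2*t + h*t^4 + h*t^3 + h*t^2 + t^3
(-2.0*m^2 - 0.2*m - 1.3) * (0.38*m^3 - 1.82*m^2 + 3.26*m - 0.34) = -0.76*m^5 + 3.564*m^4 - 6.65*m^3 + 2.394*m^2 - 4.17*m + 0.442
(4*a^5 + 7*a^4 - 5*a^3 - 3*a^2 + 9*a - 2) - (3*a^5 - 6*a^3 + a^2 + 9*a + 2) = a^5 + 7*a^4 + a^3 - 4*a^2 - 4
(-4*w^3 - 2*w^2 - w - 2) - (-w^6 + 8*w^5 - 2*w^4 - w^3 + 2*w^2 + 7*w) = w^6 - 8*w^5 + 2*w^4 - 3*w^3 - 4*w^2 - 8*w - 2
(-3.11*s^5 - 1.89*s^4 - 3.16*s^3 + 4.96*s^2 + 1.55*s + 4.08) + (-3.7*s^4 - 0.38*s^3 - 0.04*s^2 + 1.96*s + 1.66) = -3.11*s^5 - 5.59*s^4 - 3.54*s^3 + 4.92*s^2 + 3.51*s + 5.74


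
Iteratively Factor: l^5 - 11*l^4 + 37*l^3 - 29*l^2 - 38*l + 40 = (l - 1)*(l^4 - 10*l^3 + 27*l^2 - 2*l - 40) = (l - 2)*(l - 1)*(l^3 - 8*l^2 + 11*l + 20) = (l - 4)*(l - 2)*(l - 1)*(l^2 - 4*l - 5) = (l - 5)*(l - 4)*(l - 2)*(l - 1)*(l + 1)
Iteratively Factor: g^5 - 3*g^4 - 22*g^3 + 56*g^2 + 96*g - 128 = (g - 4)*(g^4 + g^3 - 18*g^2 - 16*g + 32) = (g - 4)^2*(g^3 + 5*g^2 + 2*g - 8) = (g - 4)^2*(g + 4)*(g^2 + g - 2) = (g - 4)^2*(g + 2)*(g + 4)*(g - 1)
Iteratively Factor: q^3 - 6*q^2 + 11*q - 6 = (q - 2)*(q^2 - 4*q + 3) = (q - 3)*(q - 2)*(q - 1)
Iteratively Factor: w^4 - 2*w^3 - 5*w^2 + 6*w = (w + 2)*(w^3 - 4*w^2 + 3*w) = (w - 1)*(w + 2)*(w^2 - 3*w) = (w - 3)*(w - 1)*(w + 2)*(w)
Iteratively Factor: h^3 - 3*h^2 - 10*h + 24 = (h - 4)*(h^2 + h - 6) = (h - 4)*(h - 2)*(h + 3)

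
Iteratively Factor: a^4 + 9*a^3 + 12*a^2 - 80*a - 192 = (a + 4)*(a^3 + 5*a^2 - 8*a - 48) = (a + 4)^2*(a^2 + a - 12) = (a + 4)^3*(a - 3)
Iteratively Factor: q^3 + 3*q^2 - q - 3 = (q + 1)*(q^2 + 2*q - 3) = (q + 1)*(q + 3)*(q - 1)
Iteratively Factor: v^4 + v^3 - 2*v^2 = (v)*(v^3 + v^2 - 2*v) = v*(v + 2)*(v^2 - v) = v^2*(v + 2)*(v - 1)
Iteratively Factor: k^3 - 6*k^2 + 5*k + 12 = (k - 3)*(k^2 - 3*k - 4) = (k - 4)*(k - 3)*(k + 1)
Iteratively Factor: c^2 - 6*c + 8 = (c - 4)*(c - 2)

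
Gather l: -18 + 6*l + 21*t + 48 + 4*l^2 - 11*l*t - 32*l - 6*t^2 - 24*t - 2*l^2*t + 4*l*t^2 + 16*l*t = l^2*(4 - 2*t) + l*(4*t^2 + 5*t - 26) - 6*t^2 - 3*t + 30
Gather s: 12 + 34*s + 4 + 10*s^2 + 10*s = 10*s^2 + 44*s + 16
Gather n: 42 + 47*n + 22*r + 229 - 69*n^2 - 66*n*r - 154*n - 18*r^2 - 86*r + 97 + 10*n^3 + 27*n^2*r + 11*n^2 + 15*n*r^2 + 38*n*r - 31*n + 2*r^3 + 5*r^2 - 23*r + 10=10*n^3 + n^2*(27*r - 58) + n*(15*r^2 - 28*r - 138) + 2*r^3 - 13*r^2 - 87*r + 378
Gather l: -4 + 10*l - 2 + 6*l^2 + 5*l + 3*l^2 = 9*l^2 + 15*l - 6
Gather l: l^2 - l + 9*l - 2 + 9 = l^2 + 8*l + 7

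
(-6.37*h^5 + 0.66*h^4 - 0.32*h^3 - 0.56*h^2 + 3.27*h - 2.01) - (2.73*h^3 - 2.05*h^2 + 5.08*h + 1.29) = -6.37*h^5 + 0.66*h^4 - 3.05*h^3 + 1.49*h^2 - 1.81*h - 3.3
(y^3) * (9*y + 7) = 9*y^4 + 7*y^3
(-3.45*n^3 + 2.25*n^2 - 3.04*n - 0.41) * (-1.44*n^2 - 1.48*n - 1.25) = 4.968*n^5 + 1.866*n^4 + 5.3601*n^3 + 2.2771*n^2 + 4.4068*n + 0.5125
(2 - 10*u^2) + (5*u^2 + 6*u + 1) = -5*u^2 + 6*u + 3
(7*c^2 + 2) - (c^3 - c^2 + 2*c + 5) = -c^3 + 8*c^2 - 2*c - 3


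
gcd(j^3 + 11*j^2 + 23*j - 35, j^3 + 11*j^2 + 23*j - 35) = j^3 + 11*j^2 + 23*j - 35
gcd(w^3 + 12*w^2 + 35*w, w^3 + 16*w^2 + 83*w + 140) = w^2 + 12*w + 35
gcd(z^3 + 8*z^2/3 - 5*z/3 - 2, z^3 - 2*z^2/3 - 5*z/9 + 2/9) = z^2 - z/3 - 2/3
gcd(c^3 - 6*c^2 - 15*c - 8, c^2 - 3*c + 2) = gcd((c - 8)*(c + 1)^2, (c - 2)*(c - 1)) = 1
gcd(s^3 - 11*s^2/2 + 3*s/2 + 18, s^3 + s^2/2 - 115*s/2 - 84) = s + 3/2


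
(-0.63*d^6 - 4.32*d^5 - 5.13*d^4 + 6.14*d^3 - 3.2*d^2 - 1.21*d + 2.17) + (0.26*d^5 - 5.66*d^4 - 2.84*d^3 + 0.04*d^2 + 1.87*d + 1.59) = -0.63*d^6 - 4.06*d^5 - 10.79*d^4 + 3.3*d^3 - 3.16*d^2 + 0.66*d + 3.76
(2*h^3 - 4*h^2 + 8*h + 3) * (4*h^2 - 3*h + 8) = 8*h^5 - 22*h^4 + 60*h^3 - 44*h^2 + 55*h + 24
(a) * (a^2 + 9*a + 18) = a^3 + 9*a^2 + 18*a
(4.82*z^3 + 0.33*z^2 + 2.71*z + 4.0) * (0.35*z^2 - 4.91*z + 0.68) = 1.687*z^5 - 23.5507*z^4 + 2.6058*z^3 - 11.6817*z^2 - 17.7972*z + 2.72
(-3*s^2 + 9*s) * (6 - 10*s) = 30*s^3 - 108*s^2 + 54*s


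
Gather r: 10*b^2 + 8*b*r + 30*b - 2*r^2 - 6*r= 10*b^2 + 30*b - 2*r^2 + r*(8*b - 6)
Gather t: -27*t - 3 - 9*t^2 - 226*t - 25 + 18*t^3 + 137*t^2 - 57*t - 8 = 18*t^3 + 128*t^2 - 310*t - 36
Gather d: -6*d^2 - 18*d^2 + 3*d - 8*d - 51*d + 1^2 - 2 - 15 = -24*d^2 - 56*d - 16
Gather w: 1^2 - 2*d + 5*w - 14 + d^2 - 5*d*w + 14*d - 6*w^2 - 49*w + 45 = d^2 + 12*d - 6*w^2 + w*(-5*d - 44) + 32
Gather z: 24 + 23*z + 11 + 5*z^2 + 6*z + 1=5*z^2 + 29*z + 36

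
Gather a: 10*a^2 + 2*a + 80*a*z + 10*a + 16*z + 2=10*a^2 + a*(80*z + 12) + 16*z + 2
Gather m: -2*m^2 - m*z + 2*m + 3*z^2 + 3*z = -2*m^2 + m*(2 - z) + 3*z^2 + 3*z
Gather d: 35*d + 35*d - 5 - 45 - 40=70*d - 90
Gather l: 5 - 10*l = 5 - 10*l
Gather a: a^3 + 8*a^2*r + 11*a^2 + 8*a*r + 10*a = a^3 + a^2*(8*r + 11) + a*(8*r + 10)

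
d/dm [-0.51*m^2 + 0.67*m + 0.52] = 0.67 - 1.02*m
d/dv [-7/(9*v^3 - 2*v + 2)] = 7*(27*v^2 - 2)/(9*v^3 - 2*v + 2)^2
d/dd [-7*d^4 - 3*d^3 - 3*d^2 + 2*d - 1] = -28*d^3 - 9*d^2 - 6*d + 2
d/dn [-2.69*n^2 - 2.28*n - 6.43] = -5.38*n - 2.28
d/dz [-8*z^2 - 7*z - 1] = -16*z - 7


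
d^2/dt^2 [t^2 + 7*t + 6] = 2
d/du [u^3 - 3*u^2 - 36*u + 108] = 3*u^2 - 6*u - 36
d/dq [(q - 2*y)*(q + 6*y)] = 2*q + 4*y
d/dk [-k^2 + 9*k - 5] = 9 - 2*k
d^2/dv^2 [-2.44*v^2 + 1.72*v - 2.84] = -4.88000000000000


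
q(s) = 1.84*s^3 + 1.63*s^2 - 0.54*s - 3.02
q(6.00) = 449.86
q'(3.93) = 97.53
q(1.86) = 13.45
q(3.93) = 131.72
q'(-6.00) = 178.62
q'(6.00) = 217.74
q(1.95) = 15.77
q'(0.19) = 0.28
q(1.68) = 9.40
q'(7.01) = 293.57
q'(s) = 5.52*s^2 + 3.26*s - 0.54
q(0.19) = -3.05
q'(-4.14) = 80.57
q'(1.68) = 20.52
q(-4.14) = -103.41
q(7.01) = 707.12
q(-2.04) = -10.76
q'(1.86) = 24.62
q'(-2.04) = 15.78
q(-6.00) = -338.54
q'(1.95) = 26.81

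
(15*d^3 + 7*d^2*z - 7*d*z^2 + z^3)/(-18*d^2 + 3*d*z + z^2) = (-5*d^2 - 4*d*z + z^2)/(6*d + z)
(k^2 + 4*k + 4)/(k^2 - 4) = (k + 2)/(k - 2)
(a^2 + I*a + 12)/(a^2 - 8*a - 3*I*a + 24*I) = (a + 4*I)/(a - 8)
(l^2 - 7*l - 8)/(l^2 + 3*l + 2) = (l - 8)/(l + 2)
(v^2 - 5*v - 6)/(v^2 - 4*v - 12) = (v + 1)/(v + 2)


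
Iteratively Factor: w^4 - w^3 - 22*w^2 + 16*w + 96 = (w - 3)*(w^3 + 2*w^2 - 16*w - 32) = (w - 3)*(w + 2)*(w^2 - 16) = (w - 4)*(w - 3)*(w + 2)*(w + 4)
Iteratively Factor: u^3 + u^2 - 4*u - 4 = (u + 2)*(u^2 - u - 2) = (u + 1)*(u + 2)*(u - 2)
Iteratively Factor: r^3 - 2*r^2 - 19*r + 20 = (r - 1)*(r^2 - r - 20) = (r - 5)*(r - 1)*(r + 4)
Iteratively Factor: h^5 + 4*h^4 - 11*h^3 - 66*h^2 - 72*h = (h)*(h^4 + 4*h^3 - 11*h^2 - 66*h - 72) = h*(h + 3)*(h^3 + h^2 - 14*h - 24) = h*(h + 2)*(h + 3)*(h^2 - h - 12) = h*(h + 2)*(h + 3)^2*(h - 4)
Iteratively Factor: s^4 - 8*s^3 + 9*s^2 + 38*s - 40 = (s - 5)*(s^3 - 3*s^2 - 6*s + 8) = (s - 5)*(s - 1)*(s^2 - 2*s - 8) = (s - 5)*(s - 1)*(s + 2)*(s - 4)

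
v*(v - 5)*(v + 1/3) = v^3 - 14*v^2/3 - 5*v/3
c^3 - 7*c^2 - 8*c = c*(c - 8)*(c + 1)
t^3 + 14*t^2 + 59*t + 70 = (t + 2)*(t + 5)*(t + 7)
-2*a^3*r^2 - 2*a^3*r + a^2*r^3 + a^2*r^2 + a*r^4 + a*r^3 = r*(-a + r)*(2*a + r)*(a*r + a)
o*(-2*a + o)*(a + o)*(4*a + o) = -8*a^3*o - 6*a^2*o^2 + 3*a*o^3 + o^4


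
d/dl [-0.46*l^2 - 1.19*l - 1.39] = -0.92*l - 1.19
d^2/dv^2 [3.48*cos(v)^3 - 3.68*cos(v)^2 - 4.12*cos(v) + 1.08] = 1.51*cos(v) + 7.36*cos(2*v) - 7.83*cos(3*v)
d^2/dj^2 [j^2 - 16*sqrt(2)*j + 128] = 2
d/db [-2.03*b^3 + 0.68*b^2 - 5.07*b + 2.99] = -6.09*b^2 + 1.36*b - 5.07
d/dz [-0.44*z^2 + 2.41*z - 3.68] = 2.41 - 0.88*z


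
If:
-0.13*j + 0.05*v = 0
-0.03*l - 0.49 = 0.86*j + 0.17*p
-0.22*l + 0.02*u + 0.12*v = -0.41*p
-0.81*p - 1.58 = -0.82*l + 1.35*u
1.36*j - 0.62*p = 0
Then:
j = -0.35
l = -2.09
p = -0.76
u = -1.98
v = -0.90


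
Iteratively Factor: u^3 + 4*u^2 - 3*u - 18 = (u - 2)*(u^2 + 6*u + 9) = (u - 2)*(u + 3)*(u + 3)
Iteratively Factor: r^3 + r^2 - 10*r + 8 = (r + 4)*(r^2 - 3*r + 2) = (r - 2)*(r + 4)*(r - 1)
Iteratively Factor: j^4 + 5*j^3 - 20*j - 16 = (j + 1)*(j^3 + 4*j^2 - 4*j - 16) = (j - 2)*(j + 1)*(j^2 + 6*j + 8) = (j - 2)*(j + 1)*(j + 2)*(j + 4)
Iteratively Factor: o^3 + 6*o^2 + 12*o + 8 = (o + 2)*(o^2 + 4*o + 4) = (o + 2)^2*(o + 2)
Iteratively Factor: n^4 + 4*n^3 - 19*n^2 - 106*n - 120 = (n + 4)*(n^3 - 19*n - 30) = (n + 3)*(n + 4)*(n^2 - 3*n - 10) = (n - 5)*(n + 3)*(n + 4)*(n + 2)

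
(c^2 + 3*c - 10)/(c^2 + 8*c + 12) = (c^2 + 3*c - 10)/(c^2 + 8*c + 12)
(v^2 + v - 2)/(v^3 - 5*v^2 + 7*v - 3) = (v + 2)/(v^2 - 4*v + 3)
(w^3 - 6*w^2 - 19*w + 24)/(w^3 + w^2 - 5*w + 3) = (w - 8)/(w - 1)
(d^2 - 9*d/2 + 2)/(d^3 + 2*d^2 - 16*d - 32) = (d - 1/2)/(d^2 + 6*d + 8)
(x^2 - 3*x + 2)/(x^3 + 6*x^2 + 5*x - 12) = (x - 2)/(x^2 + 7*x + 12)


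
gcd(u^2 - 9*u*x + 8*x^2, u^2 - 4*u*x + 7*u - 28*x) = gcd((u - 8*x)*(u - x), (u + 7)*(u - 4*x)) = 1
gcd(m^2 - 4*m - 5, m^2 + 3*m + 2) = m + 1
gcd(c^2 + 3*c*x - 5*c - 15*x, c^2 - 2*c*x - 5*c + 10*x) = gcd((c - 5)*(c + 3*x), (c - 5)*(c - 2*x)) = c - 5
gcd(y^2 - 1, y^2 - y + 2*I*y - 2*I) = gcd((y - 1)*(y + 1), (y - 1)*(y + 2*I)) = y - 1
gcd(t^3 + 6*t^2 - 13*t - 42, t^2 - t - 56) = t + 7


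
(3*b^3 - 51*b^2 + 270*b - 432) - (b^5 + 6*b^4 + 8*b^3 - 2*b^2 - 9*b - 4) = -b^5 - 6*b^4 - 5*b^3 - 49*b^2 + 279*b - 428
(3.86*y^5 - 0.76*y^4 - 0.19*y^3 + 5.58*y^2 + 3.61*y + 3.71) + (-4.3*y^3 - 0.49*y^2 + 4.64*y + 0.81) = 3.86*y^5 - 0.76*y^4 - 4.49*y^3 + 5.09*y^2 + 8.25*y + 4.52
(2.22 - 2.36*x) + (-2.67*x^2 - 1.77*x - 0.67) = -2.67*x^2 - 4.13*x + 1.55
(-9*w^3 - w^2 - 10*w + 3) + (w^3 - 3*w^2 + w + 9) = -8*w^3 - 4*w^2 - 9*w + 12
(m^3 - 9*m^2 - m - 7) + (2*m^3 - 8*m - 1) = 3*m^3 - 9*m^2 - 9*m - 8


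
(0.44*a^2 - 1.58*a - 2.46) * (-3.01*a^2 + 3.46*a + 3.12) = -1.3244*a^4 + 6.2782*a^3 + 3.3106*a^2 - 13.4412*a - 7.6752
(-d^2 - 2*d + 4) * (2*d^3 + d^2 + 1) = -2*d^5 - 5*d^4 + 6*d^3 + 3*d^2 - 2*d + 4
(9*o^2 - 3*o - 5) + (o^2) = 10*o^2 - 3*o - 5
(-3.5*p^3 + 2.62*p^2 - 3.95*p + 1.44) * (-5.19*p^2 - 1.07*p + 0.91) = 18.165*p^5 - 9.8528*p^4 + 14.5121*p^3 - 0.862899999999999*p^2 - 5.1353*p + 1.3104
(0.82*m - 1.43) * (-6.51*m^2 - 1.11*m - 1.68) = -5.3382*m^3 + 8.3991*m^2 + 0.2097*m + 2.4024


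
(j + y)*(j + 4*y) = j^2 + 5*j*y + 4*y^2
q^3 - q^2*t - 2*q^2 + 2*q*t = q*(q - 2)*(q - t)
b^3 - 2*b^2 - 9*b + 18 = (b - 3)*(b - 2)*(b + 3)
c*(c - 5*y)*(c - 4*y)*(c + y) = c^4 - 8*c^3*y + 11*c^2*y^2 + 20*c*y^3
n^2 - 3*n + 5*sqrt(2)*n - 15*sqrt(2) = (n - 3)*(n + 5*sqrt(2))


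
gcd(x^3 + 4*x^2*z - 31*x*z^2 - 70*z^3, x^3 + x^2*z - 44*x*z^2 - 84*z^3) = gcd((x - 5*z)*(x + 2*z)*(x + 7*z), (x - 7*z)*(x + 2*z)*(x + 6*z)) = x + 2*z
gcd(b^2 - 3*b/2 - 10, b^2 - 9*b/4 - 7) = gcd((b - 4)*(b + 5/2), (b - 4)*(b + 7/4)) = b - 4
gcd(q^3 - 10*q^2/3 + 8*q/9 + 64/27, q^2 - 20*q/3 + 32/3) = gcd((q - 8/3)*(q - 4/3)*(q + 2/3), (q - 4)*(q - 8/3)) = q - 8/3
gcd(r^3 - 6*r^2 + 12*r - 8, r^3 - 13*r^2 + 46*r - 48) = r - 2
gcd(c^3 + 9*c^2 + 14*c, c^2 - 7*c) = c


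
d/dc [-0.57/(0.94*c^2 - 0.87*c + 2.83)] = (1.0716*c - 0.4959)/(0.94*c^2 - 0.87*c + 2.83)^2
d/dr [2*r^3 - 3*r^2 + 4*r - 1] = 6*r^2 - 6*r + 4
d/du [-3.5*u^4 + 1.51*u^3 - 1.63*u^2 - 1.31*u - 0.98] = -14.0*u^3 + 4.53*u^2 - 3.26*u - 1.31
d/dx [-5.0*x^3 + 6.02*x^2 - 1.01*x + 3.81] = -15.0*x^2 + 12.04*x - 1.01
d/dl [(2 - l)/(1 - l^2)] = (l^2 - 2*l*(l - 2) - 1)/(l^2 - 1)^2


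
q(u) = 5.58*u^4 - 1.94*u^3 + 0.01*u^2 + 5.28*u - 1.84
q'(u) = 22.32*u^3 - 5.82*u^2 + 0.02*u + 5.28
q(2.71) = 274.89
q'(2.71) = 406.82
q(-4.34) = 2113.69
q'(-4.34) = -1929.01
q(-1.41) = 18.23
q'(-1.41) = -68.89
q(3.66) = 923.79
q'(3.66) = 1021.69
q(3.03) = 430.62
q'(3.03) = 572.81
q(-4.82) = 3201.96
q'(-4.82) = -2629.43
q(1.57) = 32.87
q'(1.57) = 77.34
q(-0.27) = -3.20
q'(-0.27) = 4.41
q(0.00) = -1.84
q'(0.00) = 5.28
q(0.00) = -1.84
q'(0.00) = 5.28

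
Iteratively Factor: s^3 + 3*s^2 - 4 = (s + 2)*(s^2 + s - 2) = (s - 1)*(s + 2)*(s + 2)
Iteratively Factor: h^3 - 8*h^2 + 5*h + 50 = (h - 5)*(h^2 - 3*h - 10) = (h - 5)*(h + 2)*(h - 5)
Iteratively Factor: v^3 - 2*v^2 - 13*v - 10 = (v + 2)*(v^2 - 4*v - 5) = (v - 5)*(v + 2)*(v + 1)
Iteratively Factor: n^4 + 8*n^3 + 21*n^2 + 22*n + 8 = (n + 4)*(n^3 + 4*n^2 + 5*n + 2) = (n + 1)*(n + 4)*(n^2 + 3*n + 2) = (n + 1)^2*(n + 4)*(n + 2)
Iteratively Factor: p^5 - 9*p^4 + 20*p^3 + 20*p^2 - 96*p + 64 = (p - 4)*(p^4 - 5*p^3 + 20*p - 16) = (p - 4)*(p - 2)*(p^3 - 3*p^2 - 6*p + 8) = (p - 4)*(p - 2)*(p + 2)*(p^2 - 5*p + 4) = (p - 4)^2*(p - 2)*(p + 2)*(p - 1)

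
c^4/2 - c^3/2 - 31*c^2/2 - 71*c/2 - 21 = (c/2 + 1)*(c - 7)*(c + 1)*(c + 3)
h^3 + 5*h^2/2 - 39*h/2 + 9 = (h - 3)*(h - 1/2)*(h + 6)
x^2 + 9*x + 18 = (x + 3)*(x + 6)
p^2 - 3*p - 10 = (p - 5)*(p + 2)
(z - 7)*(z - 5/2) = z^2 - 19*z/2 + 35/2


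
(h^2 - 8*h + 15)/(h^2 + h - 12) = (h - 5)/(h + 4)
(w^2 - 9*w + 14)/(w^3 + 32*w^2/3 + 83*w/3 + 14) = 3*(w^2 - 9*w + 14)/(3*w^3 + 32*w^2 + 83*w + 42)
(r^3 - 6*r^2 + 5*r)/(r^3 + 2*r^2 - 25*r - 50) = r*(r - 1)/(r^2 + 7*r + 10)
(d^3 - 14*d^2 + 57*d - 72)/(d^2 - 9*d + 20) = (d^3 - 14*d^2 + 57*d - 72)/(d^2 - 9*d + 20)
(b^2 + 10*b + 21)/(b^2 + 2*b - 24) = (b^2 + 10*b + 21)/(b^2 + 2*b - 24)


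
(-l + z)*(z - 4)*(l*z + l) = -l^2*z^2 + 3*l^2*z + 4*l^2 + l*z^3 - 3*l*z^2 - 4*l*z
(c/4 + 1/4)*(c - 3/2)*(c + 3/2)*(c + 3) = c^4/4 + c^3 + 3*c^2/16 - 9*c/4 - 27/16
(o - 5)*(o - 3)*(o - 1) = o^3 - 9*o^2 + 23*o - 15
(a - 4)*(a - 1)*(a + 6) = a^3 + a^2 - 26*a + 24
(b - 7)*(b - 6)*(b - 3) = b^3 - 16*b^2 + 81*b - 126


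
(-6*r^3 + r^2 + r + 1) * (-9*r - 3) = 54*r^4 + 9*r^3 - 12*r^2 - 12*r - 3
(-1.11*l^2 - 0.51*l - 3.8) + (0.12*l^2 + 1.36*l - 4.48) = -0.99*l^2 + 0.85*l - 8.28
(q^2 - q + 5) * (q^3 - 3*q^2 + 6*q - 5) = q^5 - 4*q^4 + 14*q^3 - 26*q^2 + 35*q - 25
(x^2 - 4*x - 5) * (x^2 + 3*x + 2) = x^4 - x^3 - 15*x^2 - 23*x - 10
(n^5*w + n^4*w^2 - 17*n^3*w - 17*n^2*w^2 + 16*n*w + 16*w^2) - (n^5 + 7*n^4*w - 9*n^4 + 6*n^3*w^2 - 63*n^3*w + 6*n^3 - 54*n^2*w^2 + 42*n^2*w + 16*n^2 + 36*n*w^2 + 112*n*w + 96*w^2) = n^5*w - n^5 + n^4*w^2 - 7*n^4*w + 9*n^4 - 6*n^3*w^2 + 46*n^3*w - 6*n^3 + 37*n^2*w^2 - 42*n^2*w - 16*n^2 - 36*n*w^2 - 96*n*w - 80*w^2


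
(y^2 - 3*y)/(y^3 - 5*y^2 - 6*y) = (3 - y)/(-y^2 + 5*y + 6)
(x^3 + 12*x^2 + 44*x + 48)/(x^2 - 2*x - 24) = (x^2 + 8*x + 12)/(x - 6)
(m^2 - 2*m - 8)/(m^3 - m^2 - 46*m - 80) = (m - 4)/(m^2 - 3*m - 40)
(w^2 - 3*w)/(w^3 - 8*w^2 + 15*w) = 1/(w - 5)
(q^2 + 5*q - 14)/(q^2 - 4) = (q + 7)/(q + 2)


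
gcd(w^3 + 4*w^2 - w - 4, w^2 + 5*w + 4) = w^2 + 5*w + 4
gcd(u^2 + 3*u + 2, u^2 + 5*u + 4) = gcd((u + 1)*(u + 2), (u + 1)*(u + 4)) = u + 1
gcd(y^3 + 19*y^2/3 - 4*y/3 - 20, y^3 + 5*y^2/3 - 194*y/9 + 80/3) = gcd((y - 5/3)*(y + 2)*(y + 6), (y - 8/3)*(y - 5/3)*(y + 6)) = y^2 + 13*y/3 - 10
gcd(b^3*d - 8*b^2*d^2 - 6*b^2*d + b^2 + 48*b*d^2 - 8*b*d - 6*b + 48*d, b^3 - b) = 1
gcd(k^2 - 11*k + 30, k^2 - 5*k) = k - 5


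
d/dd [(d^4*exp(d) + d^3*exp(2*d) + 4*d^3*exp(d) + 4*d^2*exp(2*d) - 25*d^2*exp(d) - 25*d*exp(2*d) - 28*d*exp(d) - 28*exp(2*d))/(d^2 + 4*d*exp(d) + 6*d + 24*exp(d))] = ((d^2 + 4*d*exp(d) + 6*d + 24*exp(d))*(d^4 + 2*d^3*exp(d) + 8*d^3 + 11*d^2*exp(d) - 13*d^2 - 42*d*exp(d) - 78*d - 81*exp(d) - 28) - 2*(2*d*exp(d) + d + 14*exp(d) + 3)*(d^4 + d^3*exp(d) + 4*d^3 + 4*d^2*exp(d) - 25*d^2 - 25*d*exp(d) - 28*d - 28*exp(d)))*exp(d)/(d^2 + 4*d*exp(d) + 6*d + 24*exp(d))^2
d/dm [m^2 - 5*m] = 2*m - 5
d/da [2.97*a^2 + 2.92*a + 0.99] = 5.94*a + 2.92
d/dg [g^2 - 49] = 2*g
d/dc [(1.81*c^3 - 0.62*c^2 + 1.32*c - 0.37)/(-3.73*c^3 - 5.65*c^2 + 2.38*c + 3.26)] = (-12.5391*c^4 + 18.4628*c^3 + 19.5439*c^2 - 8.2234*c + 5.1838)/(13.9129*c^6 + 42.149*c^5 + 14.1677*c^4 - 51.2136*c^3 - 31.1736*c^2 + 15.5176*c + 10.6276)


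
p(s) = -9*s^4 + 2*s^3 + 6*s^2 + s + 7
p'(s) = -36*s^3 + 6*s^2 + 12*s + 1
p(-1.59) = -44.98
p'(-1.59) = 141.80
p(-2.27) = -226.72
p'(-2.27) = 425.77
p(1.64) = -31.51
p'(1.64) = -121.98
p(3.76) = -1596.95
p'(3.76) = -1782.72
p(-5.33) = -7394.31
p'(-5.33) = 5558.59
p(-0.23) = 7.04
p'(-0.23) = -1.00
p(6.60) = -16227.31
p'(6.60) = -10008.30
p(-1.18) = -6.56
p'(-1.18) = 54.34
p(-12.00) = -189221.00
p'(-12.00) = 62929.00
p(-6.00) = -11879.00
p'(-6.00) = 7921.00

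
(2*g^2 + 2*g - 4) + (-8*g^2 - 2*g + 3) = -6*g^2 - 1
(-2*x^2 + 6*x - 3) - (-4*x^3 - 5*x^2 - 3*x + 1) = 4*x^3 + 3*x^2 + 9*x - 4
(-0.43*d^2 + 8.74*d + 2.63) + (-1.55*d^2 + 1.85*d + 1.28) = -1.98*d^2 + 10.59*d + 3.91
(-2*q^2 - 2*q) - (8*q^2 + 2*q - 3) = -10*q^2 - 4*q + 3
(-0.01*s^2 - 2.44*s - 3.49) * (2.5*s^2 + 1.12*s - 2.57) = -0.025*s^4 - 6.1112*s^3 - 11.4321*s^2 + 2.362*s + 8.9693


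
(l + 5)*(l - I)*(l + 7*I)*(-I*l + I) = -I*l^4 + 6*l^3 - 4*I*l^3 + 24*l^2 - 2*I*l^2 - 30*l - 28*I*l + 35*I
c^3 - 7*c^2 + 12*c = c*(c - 4)*(c - 3)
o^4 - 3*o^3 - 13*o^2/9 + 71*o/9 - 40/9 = (o - 8/3)*(o - 1)^2*(o + 5/3)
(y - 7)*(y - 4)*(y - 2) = y^3 - 13*y^2 + 50*y - 56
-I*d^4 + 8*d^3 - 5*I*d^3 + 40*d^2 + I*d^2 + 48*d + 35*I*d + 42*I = (d + 2)*(d + 3)*(d + 7*I)*(-I*d + 1)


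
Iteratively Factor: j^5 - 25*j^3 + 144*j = (j)*(j^4 - 25*j^2 + 144) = j*(j - 3)*(j^3 + 3*j^2 - 16*j - 48) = j*(j - 4)*(j - 3)*(j^2 + 7*j + 12) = j*(j - 4)*(j - 3)*(j + 3)*(j + 4)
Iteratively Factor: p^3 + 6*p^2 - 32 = (p + 4)*(p^2 + 2*p - 8) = (p + 4)^2*(p - 2)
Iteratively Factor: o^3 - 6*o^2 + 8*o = (o - 2)*(o^2 - 4*o) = (o - 4)*(o - 2)*(o)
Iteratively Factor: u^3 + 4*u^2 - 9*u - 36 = (u + 3)*(u^2 + u - 12) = (u + 3)*(u + 4)*(u - 3)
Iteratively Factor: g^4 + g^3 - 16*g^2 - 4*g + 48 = (g + 4)*(g^3 - 3*g^2 - 4*g + 12) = (g - 3)*(g + 4)*(g^2 - 4) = (g - 3)*(g - 2)*(g + 4)*(g + 2)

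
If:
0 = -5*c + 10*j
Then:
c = 2*j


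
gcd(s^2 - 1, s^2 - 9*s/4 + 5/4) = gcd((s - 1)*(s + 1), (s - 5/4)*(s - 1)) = s - 1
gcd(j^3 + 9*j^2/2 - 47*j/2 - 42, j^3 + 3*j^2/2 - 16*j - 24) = j^2 - 5*j/2 - 6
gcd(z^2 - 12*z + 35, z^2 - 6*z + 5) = z - 5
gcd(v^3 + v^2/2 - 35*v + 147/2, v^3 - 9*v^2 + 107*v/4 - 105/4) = v^2 - 13*v/2 + 21/2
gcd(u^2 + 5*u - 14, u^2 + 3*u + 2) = 1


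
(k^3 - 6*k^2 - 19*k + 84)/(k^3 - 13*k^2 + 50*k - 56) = (k^2 + k - 12)/(k^2 - 6*k + 8)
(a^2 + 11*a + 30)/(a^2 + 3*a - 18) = (a + 5)/(a - 3)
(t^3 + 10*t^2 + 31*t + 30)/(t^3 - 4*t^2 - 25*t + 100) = (t^2 + 5*t + 6)/(t^2 - 9*t + 20)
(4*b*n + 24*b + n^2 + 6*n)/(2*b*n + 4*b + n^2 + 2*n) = (4*b*n + 24*b + n^2 + 6*n)/(2*b*n + 4*b + n^2 + 2*n)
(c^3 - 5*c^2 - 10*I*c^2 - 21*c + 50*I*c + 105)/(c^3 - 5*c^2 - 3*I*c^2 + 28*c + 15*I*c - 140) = (c - 3*I)/(c + 4*I)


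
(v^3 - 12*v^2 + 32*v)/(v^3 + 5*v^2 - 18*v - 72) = v*(v - 8)/(v^2 + 9*v + 18)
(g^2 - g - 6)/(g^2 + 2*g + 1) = (g^2 - g - 6)/(g^2 + 2*g + 1)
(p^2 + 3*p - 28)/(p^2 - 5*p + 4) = (p + 7)/(p - 1)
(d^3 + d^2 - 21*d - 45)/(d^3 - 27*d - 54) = (d - 5)/(d - 6)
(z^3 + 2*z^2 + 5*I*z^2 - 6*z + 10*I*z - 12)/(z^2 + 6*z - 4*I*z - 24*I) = (z^3 + z^2*(2 + 5*I) + z*(-6 + 10*I) - 12)/(z^2 + z*(6 - 4*I) - 24*I)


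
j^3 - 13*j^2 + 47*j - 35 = (j - 7)*(j - 5)*(j - 1)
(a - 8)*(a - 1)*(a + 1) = a^3 - 8*a^2 - a + 8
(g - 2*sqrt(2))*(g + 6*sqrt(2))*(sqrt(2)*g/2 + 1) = sqrt(2)*g^3/2 + 5*g^2 - 8*sqrt(2)*g - 24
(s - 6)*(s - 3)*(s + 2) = s^3 - 7*s^2 + 36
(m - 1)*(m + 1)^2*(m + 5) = m^4 + 6*m^3 + 4*m^2 - 6*m - 5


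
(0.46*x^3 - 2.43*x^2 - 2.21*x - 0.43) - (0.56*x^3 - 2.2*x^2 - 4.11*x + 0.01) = -0.1*x^3 - 0.23*x^2 + 1.9*x - 0.44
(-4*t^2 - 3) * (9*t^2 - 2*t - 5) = -36*t^4 + 8*t^3 - 7*t^2 + 6*t + 15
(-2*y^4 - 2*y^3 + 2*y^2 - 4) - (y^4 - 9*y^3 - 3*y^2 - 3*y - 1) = -3*y^4 + 7*y^3 + 5*y^2 + 3*y - 3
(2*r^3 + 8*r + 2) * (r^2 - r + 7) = 2*r^5 - 2*r^4 + 22*r^3 - 6*r^2 + 54*r + 14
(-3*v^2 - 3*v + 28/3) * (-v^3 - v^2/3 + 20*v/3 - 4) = 3*v^5 + 4*v^4 - 85*v^3/3 - 100*v^2/9 + 668*v/9 - 112/3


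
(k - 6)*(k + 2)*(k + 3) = k^3 - k^2 - 24*k - 36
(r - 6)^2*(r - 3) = r^3 - 15*r^2 + 72*r - 108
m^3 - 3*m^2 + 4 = (m - 2)^2*(m + 1)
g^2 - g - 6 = (g - 3)*(g + 2)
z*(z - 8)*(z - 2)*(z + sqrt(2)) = z^4 - 10*z^3 + sqrt(2)*z^3 - 10*sqrt(2)*z^2 + 16*z^2 + 16*sqrt(2)*z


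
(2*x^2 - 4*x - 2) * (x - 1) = 2*x^3 - 6*x^2 + 2*x + 2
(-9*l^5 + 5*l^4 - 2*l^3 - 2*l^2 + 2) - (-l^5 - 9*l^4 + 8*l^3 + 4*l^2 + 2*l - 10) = -8*l^5 + 14*l^4 - 10*l^3 - 6*l^2 - 2*l + 12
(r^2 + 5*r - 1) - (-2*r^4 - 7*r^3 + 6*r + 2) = 2*r^4 + 7*r^3 + r^2 - r - 3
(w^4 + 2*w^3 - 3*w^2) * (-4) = -4*w^4 - 8*w^3 + 12*w^2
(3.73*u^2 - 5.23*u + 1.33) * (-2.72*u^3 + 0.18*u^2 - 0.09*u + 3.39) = -10.1456*u^5 + 14.897*u^4 - 4.8947*u^3 + 13.3548*u^2 - 17.8494*u + 4.5087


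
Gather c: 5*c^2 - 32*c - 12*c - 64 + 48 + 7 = 5*c^2 - 44*c - 9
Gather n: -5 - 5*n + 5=-5*n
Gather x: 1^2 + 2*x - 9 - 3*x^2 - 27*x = -3*x^2 - 25*x - 8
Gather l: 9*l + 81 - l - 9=8*l + 72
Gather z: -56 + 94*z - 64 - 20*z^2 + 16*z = -20*z^2 + 110*z - 120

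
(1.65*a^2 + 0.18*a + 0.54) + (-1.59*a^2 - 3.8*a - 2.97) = 0.0599999999999998*a^2 - 3.62*a - 2.43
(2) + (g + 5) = g + 7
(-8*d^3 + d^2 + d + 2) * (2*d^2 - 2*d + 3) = -16*d^5 + 18*d^4 - 24*d^3 + 5*d^2 - d + 6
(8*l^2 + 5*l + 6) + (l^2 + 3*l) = 9*l^2 + 8*l + 6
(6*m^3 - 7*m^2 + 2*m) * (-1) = -6*m^3 + 7*m^2 - 2*m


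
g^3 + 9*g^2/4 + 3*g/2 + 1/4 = (g + 1/4)*(g + 1)^2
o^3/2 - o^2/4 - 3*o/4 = o*(o/2 + 1/2)*(o - 3/2)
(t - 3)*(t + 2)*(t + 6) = t^3 + 5*t^2 - 12*t - 36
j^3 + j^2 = j^2*(j + 1)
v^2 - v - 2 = (v - 2)*(v + 1)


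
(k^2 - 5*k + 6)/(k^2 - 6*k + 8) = (k - 3)/(k - 4)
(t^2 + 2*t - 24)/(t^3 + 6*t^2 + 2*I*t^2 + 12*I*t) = (t - 4)/(t*(t + 2*I))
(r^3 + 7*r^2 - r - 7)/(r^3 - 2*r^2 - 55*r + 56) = (r + 1)/(r - 8)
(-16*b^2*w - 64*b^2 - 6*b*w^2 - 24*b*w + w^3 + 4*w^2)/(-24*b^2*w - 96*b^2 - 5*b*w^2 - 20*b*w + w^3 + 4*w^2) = (2*b + w)/(3*b + w)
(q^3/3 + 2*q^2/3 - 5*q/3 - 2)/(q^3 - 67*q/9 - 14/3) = 3*(-q^3 - 2*q^2 + 5*q + 6)/(-9*q^3 + 67*q + 42)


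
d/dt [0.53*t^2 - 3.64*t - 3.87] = 1.06*t - 3.64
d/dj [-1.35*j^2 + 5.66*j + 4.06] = 5.66 - 2.7*j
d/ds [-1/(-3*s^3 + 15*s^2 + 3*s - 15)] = (-3*s^2 + 10*s + 1)/(3*(s^3 - 5*s^2 - s + 5)^2)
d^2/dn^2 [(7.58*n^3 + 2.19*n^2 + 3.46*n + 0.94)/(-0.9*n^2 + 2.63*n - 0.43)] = (7.105427357601e-15*n^5 - 2.8421709430404e-14*n^4 - 114.965944*n^3 + 51.950112*n^2 + 12.974748*n - 20.911902)/(0.729*n^6 - 6.3909*n^5 + 19.72053*n^4 - 24.298307*n^3 + 9.422031*n^2 - 1.458861*n + 0.079507)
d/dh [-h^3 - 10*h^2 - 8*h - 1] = -3*h^2 - 20*h - 8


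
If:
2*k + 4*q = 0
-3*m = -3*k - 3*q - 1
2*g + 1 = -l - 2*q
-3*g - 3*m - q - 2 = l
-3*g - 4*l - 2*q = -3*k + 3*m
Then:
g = -18/23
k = -14/23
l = -1/23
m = 2/69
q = 7/23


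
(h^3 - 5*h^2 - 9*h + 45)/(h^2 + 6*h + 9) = (h^2 - 8*h + 15)/(h + 3)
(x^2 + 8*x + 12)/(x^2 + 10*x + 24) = (x + 2)/(x + 4)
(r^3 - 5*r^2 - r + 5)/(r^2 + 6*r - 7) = (r^2 - 4*r - 5)/(r + 7)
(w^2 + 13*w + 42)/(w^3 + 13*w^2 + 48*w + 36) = (w + 7)/(w^2 + 7*w + 6)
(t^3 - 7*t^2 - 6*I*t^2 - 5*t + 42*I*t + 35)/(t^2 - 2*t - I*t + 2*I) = (t^2 - t*(7 + 5*I) + 35*I)/(t - 2)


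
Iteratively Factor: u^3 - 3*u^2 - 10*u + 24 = (u - 4)*(u^2 + u - 6) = (u - 4)*(u + 3)*(u - 2)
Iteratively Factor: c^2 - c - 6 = (c + 2)*(c - 3)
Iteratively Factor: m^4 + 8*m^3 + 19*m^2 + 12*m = (m + 3)*(m^3 + 5*m^2 + 4*m) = (m + 1)*(m + 3)*(m^2 + 4*m) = (m + 1)*(m + 3)*(m + 4)*(m)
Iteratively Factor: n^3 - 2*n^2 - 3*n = (n + 1)*(n^2 - 3*n) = n*(n + 1)*(n - 3)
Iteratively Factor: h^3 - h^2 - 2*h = (h - 2)*(h^2 + h) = h*(h - 2)*(h + 1)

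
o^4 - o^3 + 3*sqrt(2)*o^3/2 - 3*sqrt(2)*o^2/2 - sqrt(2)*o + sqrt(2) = (o - 1)*(o - sqrt(2)/2)*(o + sqrt(2))^2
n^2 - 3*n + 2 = (n - 2)*(n - 1)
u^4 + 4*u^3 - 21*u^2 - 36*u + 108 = (u - 3)*(u - 2)*(u + 3)*(u + 6)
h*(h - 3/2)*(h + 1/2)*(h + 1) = h^4 - 7*h^2/4 - 3*h/4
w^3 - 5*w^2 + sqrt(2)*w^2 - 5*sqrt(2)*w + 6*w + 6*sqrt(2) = (w - 3)*(w - 2)*(w + sqrt(2))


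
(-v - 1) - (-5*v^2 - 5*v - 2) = 5*v^2 + 4*v + 1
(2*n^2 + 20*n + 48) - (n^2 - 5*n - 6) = n^2 + 25*n + 54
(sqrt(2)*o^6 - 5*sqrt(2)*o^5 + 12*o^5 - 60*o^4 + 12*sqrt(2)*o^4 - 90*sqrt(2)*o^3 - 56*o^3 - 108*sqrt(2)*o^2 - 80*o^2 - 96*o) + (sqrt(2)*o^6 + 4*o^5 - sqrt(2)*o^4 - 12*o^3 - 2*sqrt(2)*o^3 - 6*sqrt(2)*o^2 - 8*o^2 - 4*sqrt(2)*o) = 2*sqrt(2)*o^6 - 5*sqrt(2)*o^5 + 16*o^5 - 60*o^4 + 11*sqrt(2)*o^4 - 92*sqrt(2)*o^3 - 68*o^3 - 114*sqrt(2)*o^2 - 88*o^2 - 96*o - 4*sqrt(2)*o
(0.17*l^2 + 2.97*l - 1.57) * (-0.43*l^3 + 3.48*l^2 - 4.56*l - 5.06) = -0.0731*l^5 - 0.6855*l^4 + 10.2355*l^3 - 19.867*l^2 - 7.869*l + 7.9442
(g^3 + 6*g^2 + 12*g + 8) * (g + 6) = g^4 + 12*g^3 + 48*g^2 + 80*g + 48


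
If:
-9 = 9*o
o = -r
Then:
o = -1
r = 1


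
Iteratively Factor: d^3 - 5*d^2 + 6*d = (d - 3)*(d^2 - 2*d) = d*(d - 3)*(d - 2)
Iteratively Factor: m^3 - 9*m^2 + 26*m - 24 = (m - 2)*(m^2 - 7*m + 12) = (m - 3)*(m - 2)*(m - 4)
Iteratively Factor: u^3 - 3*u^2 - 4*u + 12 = (u - 2)*(u^2 - u - 6) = (u - 3)*(u - 2)*(u + 2)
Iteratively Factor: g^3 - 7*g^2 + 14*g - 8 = (g - 1)*(g^2 - 6*g + 8) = (g - 4)*(g - 1)*(g - 2)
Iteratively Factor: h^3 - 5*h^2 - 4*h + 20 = (h - 5)*(h^2 - 4) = (h - 5)*(h - 2)*(h + 2)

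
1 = 1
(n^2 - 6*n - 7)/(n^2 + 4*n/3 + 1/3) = 3*(n - 7)/(3*n + 1)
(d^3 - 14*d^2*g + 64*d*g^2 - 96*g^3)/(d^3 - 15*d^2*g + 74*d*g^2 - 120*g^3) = (d - 4*g)/(d - 5*g)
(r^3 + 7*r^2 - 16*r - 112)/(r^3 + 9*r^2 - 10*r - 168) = (r + 4)/(r + 6)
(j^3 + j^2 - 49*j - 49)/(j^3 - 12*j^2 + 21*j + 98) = (j^2 + 8*j + 7)/(j^2 - 5*j - 14)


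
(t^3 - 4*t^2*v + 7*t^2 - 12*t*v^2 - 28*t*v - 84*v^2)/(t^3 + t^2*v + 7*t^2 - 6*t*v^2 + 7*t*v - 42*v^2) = (t^2 - 4*t*v - 12*v^2)/(t^2 + t*v - 6*v^2)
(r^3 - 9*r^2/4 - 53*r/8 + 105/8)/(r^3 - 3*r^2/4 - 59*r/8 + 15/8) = (4*r - 7)/(4*r - 1)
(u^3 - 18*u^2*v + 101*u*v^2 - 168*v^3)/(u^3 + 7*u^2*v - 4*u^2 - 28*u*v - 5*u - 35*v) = (-u^3 + 18*u^2*v - 101*u*v^2 + 168*v^3)/(-u^3 - 7*u^2*v + 4*u^2 + 28*u*v + 5*u + 35*v)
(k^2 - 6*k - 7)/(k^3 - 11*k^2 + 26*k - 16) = (k^2 - 6*k - 7)/(k^3 - 11*k^2 + 26*k - 16)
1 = 1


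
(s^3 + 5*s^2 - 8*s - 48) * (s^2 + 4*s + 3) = s^5 + 9*s^4 + 15*s^3 - 65*s^2 - 216*s - 144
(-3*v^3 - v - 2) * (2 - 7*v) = 21*v^4 - 6*v^3 + 7*v^2 + 12*v - 4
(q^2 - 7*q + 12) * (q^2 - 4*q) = q^4 - 11*q^3 + 40*q^2 - 48*q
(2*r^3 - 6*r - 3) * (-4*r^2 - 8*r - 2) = -8*r^5 - 16*r^4 + 20*r^3 + 60*r^2 + 36*r + 6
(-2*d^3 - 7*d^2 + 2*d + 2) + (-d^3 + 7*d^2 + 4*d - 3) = -3*d^3 + 6*d - 1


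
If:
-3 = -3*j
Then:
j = 1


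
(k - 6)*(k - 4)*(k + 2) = k^3 - 8*k^2 + 4*k + 48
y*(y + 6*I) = y^2 + 6*I*y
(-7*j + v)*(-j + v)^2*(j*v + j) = -7*j^4*v - 7*j^4 + 15*j^3*v^2 + 15*j^3*v - 9*j^2*v^3 - 9*j^2*v^2 + j*v^4 + j*v^3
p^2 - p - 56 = (p - 8)*(p + 7)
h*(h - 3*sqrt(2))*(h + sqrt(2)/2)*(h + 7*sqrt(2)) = h^4 + 9*sqrt(2)*h^3/2 - 38*h^2 - 21*sqrt(2)*h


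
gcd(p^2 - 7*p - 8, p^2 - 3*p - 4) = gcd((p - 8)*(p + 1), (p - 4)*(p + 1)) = p + 1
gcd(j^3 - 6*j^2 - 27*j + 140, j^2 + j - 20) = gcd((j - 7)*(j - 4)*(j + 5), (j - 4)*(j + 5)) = j^2 + j - 20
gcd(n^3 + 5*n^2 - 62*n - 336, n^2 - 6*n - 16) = n - 8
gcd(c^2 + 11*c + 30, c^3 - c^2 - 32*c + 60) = c + 6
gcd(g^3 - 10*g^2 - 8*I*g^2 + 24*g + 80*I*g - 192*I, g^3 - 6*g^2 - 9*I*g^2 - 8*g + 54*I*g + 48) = g^2 + g*(-6 - 8*I) + 48*I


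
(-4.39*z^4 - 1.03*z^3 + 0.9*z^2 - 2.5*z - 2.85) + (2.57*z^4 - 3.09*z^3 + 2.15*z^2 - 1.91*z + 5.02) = -1.82*z^4 - 4.12*z^3 + 3.05*z^2 - 4.41*z + 2.17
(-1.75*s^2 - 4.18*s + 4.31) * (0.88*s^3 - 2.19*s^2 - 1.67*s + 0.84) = -1.54*s^5 + 0.1541*s^4 + 15.8695*s^3 - 3.9283*s^2 - 10.7089*s + 3.6204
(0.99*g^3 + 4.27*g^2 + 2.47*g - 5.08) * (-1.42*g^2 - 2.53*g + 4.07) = -1.4058*g^5 - 8.5681*g^4 - 10.2812*g^3 + 18.3434*g^2 + 22.9053*g - 20.6756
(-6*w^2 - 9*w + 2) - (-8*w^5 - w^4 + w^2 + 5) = 8*w^5 + w^4 - 7*w^2 - 9*w - 3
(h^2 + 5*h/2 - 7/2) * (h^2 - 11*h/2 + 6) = h^4 - 3*h^3 - 45*h^2/4 + 137*h/4 - 21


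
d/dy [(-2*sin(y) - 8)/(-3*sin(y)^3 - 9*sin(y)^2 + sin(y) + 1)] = 2*(-6*sin(y)^3 - 45*sin(y)^2 - 72*sin(y) + 3)*cos(y)/(3*sin(y)^3 + 9*sin(y)^2 - sin(y) - 1)^2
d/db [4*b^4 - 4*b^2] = 16*b^3 - 8*b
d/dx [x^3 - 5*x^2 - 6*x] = 3*x^2 - 10*x - 6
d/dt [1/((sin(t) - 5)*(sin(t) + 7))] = -2*(sin(t) + 1)*cos(t)/((sin(t) - 5)^2*(sin(t) + 7)^2)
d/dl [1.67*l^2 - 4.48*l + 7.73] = 3.34*l - 4.48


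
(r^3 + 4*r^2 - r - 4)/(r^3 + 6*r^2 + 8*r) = (r^2 - 1)/(r*(r + 2))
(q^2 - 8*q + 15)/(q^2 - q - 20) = (q - 3)/(q + 4)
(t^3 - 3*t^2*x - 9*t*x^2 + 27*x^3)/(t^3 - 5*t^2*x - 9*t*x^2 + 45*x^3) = (-t + 3*x)/(-t + 5*x)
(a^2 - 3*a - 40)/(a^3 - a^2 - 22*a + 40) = (a - 8)/(a^2 - 6*a + 8)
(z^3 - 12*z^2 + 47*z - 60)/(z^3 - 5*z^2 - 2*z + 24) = (z - 5)/(z + 2)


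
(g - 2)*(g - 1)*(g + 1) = g^3 - 2*g^2 - g + 2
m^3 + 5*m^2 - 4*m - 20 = (m - 2)*(m + 2)*(m + 5)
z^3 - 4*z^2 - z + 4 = (z - 4)*(z - 1)*(z + 1)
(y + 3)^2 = y^2 + 6*y + 9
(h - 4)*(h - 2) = h^2 - 6*h + 8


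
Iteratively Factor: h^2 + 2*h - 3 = (h + 3)*(h - 1)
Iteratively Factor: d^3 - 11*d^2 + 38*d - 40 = (d - 2)*(d^2 - 9*d + 20) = (d - 5)*(d - 2)*(d - 4)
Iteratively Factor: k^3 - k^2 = (k)*(k^2 - k) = k^2*(k - 1)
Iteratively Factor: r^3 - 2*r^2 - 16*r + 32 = (r + 4)*(r^2 - 6*r + 8) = (r - 4)*(r + 4)*(r - 2)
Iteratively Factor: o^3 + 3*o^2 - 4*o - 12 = (o - 2)*(o^2 + 5*o + 6) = (o - 2)*(o + 3)*(o + 2)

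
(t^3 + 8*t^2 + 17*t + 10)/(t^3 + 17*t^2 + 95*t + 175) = (t^2 + 3*t + 2)/(t^2 + 12*t + 35)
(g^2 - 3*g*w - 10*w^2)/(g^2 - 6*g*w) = (g^2 - 3*g*w - 10*w^2)/(g*(g - 6*w))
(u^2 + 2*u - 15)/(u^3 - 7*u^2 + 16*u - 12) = (u + 5)/(u^2 - 4*u + 4)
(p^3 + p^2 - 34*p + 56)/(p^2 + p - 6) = (p^2 + 3*p - 28)/(p + 3)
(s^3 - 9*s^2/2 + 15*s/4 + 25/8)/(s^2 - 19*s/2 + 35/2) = (s^2 - 2*s - 5/4)/(s - 7)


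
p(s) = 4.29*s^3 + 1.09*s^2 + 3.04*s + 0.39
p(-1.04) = -6.42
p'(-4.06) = 206.33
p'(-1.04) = 14.69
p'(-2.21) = 61.08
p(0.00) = 0.39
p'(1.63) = 40.79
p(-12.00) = -7292.25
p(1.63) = 26.82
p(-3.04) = -119.30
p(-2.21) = -47.31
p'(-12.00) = 1830.16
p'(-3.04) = 115.35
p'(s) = 12.87*s^2 + 2.18*s + 3.04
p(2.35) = 69.23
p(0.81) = 5.85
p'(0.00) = 3.04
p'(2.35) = 79.24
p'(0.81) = 13.25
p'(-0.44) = 4.57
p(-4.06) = -281.09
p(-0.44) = -1.10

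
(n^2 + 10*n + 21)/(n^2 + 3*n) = (n + 7)/n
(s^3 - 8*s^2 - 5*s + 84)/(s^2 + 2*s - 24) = (s^2 - 4*s - 21)/(s + 6)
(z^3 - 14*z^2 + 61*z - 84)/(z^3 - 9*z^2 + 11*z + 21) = (z - 4)/(z + 1)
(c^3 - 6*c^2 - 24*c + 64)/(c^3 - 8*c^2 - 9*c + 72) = (c^2 + 2*c - 8)/(c^2 - 9)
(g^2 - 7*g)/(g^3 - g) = (g - 7)/(g^2 - 1)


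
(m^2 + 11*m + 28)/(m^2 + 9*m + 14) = (m + 4)/(m + 2)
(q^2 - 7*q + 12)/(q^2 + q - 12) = (q - 4)/(q + 4)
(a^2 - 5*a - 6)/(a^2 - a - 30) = (a + 1)/(a + 5)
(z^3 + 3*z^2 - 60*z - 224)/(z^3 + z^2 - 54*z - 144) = (z^2 + 11*z + 28)/(z^2 + 9*z + 18)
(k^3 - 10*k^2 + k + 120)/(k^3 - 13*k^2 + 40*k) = (k + 3)/k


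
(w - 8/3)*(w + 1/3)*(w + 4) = w^3 + 5*w^2/3 - 92*w/9 - 32/9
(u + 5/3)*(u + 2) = u^2 + 11*u/3 + 10/3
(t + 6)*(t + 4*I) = t^2 + 6*t + 4*I*t + 24*I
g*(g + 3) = g^2 + 3*g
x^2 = x^2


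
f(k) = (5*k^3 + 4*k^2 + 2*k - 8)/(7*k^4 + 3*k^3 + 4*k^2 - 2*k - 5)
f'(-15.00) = 0.00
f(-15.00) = -0.05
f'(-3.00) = -0.07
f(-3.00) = -0.22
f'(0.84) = 21.21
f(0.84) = -0.38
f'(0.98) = 1.24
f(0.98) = 0.41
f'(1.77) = -0.17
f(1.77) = 0.40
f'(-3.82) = -0.04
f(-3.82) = -0.17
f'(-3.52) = -0.05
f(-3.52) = -0.18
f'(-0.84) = -122.50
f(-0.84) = -8.12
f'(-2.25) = -0.17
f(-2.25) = -0.30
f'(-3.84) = -0.04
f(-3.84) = -0.17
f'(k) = (15*k^2 + 8*k + 2)/(7*k^4 + 3*k^3 + 4*k^2 - 2*k - 5) + (-28*k^3 - 9*k^2 - 8*k + 2)*(5*k^3 + 4*k^2 + 2*k - 8)/(7*k^4 + 3*k^3 + 4*k^2 - 2*k - 5)^2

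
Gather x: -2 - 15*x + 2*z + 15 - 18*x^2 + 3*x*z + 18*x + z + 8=-18*x^2 + x*(3*z + 3) + 3*z + 21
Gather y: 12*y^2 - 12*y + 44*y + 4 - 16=12*y^2 + 32*y - 12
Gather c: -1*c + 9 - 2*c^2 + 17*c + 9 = -2*c^2 + 16*c + 18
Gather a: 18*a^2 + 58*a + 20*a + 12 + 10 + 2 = 18*a^2 + 78*a + 24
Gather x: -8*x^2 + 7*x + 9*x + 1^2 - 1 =-8*x^2 + 16*x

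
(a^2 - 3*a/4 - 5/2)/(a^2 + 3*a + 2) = (4*a^2 - 3*a - 10)/(4*(a^2 + 3*a + 2))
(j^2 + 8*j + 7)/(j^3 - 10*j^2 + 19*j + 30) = (j + 7)/(j^2 - 11*j + 30)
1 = 1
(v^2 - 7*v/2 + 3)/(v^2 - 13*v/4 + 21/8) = 4*(v - 2)/(4*v - 7)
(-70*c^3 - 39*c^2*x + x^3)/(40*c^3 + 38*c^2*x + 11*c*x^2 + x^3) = (-7*c + x)/(4*c + x)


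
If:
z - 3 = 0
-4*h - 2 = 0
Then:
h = -1/2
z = 3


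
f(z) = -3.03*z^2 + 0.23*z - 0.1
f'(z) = 0.23 - 6.06*z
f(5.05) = -76.21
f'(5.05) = -30.37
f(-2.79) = -24.33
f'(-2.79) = 17.14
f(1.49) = -6.48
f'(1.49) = -8.80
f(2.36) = -16.43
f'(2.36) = -14.07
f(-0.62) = -1.41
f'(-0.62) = 3.99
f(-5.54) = -94.37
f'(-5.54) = 33.80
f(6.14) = -112.92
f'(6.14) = -36.98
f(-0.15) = -0.20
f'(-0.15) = 1.14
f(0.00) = -0.10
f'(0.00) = 0.23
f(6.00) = -107.80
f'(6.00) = -36.13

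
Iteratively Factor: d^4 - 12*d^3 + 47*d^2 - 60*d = (d - 5)*(d^3 - 7*d^2 + 12*d) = (d - 5)*(d - 3)*(d^2 - 4*d) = d*(d - 5)*(d - 3)*(d - 4)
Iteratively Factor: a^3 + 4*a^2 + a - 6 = (a - 1)*(a^2 + 5*a + 6) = (a - 1)*(a + 3)*(a + 2)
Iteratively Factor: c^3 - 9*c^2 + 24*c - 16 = (c - 4)*(c^2 - 5*c + 4) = (c - 4)^2*(c - 1)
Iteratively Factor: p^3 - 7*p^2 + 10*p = (p)*(p^2 - 7*p + 10) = p*(p - 2)*(p - 5)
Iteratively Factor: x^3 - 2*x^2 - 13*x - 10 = (x + 1)*(x^2 - 3*x - 10) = (x - 5)*(x + 1)*(x + 2)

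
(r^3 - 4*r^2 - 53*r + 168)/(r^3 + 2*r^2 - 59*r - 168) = (r - 3)/(r + 3)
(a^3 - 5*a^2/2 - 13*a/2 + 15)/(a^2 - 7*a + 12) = (a^2 + a/2 - 5)/(a - 4)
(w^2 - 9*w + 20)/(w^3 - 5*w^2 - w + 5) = (w - 4)/(w^2 - 1)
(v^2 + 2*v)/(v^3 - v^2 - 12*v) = (v + 2)/(v^2 - v - 12)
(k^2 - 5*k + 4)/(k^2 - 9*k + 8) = (k - 4)/(k - 8)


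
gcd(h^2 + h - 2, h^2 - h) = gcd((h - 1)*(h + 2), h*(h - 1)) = h - 1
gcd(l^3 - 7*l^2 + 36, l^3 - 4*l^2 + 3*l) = l - 3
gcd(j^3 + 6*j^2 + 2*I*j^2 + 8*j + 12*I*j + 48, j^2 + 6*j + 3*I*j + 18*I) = j + 6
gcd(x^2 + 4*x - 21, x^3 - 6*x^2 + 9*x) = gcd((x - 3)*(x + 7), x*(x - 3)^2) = x - 3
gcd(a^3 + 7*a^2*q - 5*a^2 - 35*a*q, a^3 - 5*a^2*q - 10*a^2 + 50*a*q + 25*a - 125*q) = a - 5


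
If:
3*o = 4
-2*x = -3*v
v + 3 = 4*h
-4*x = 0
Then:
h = 3/4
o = 4/3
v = 0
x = 0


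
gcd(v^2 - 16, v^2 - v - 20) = v + 4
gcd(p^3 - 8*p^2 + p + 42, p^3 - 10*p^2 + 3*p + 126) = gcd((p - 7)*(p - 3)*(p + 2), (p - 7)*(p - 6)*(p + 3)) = p - 7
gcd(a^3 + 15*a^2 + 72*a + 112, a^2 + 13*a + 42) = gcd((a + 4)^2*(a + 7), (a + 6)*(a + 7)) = a + 7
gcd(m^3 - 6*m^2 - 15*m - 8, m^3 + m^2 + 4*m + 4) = m + 1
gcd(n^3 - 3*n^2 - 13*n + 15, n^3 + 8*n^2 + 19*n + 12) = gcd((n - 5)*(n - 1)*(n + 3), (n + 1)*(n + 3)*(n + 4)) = n + 3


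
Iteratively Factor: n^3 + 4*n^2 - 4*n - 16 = (n + 2)*(n^2 + 2*n - 8) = (n + 2)*(n + 4)*(n - 2)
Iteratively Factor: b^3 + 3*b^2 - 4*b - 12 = (b + 3)*(b^2 - 4) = (b - 2)*(b + 3)*(b + 2)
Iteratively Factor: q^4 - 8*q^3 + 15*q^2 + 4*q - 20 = (q - 2)*(q^3 - 6*q^2 + 3*q + 10) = (q - 5)*(q - 2)*(q^2 - q - 2) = (q - 5)*(q - 2)^2*(q + 1)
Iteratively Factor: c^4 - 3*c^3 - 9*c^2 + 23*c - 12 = (c - 4)*(c^3 + c^2 - 5*c + 3) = (c - 4)*(c + 3)*(c^2 - 2*c + 1) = (c - 4)*(c - 1)*(c + 3)*(c - 1)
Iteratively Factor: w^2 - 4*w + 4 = (w - 2)*(w - 2)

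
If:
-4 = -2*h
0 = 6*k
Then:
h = 2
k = 0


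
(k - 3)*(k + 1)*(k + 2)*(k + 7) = k^4 + 7*k^3 - 7*k^2 - 55*k - 42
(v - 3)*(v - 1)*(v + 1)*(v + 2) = v^4 - v^3 - 7*v^2 + v + 6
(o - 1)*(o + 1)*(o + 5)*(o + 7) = o^4 + 12*o^3 + 34*o^2 - 12*o - 35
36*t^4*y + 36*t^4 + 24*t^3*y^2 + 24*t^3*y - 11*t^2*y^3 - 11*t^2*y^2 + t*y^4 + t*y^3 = (-6*t + y)^2*(t + y)*(t*y + t)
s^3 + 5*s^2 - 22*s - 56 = (s - 4)*(s + 2)*(s + 7)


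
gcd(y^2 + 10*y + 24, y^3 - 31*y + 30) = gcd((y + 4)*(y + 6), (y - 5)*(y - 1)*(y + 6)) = y + 6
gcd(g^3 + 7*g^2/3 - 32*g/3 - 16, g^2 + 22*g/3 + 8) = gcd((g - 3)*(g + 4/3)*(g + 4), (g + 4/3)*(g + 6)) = g + 4/3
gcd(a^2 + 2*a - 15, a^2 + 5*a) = a + 5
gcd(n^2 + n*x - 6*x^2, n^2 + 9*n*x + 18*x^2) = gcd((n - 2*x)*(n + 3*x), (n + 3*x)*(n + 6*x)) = n + 3*x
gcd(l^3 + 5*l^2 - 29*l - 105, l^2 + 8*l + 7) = l + 7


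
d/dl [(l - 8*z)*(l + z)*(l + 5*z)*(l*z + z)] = z*(4*l^3 - 6*l^2*z + 3*l^2 - 86*l*z^2 - 4*l*z - 40*z^3 - 43*z^2)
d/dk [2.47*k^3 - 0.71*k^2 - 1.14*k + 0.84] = 7.41*k^2 - 1.42*k - 1.14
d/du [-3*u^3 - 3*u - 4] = -9*u^2 - 3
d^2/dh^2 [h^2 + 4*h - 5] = 2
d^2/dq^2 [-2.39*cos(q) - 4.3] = 2.39*cos(q)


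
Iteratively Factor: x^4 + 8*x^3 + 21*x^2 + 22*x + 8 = (x + 4)*(x^3 + 4*x^2 + 5*x + 2) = (x + 1)*(x + 4)*(x^2 + 3*x + 2) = (x + 1)^2*(x + 4)*(x + 2)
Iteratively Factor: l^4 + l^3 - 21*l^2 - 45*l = (l - 5)*(l^3 + 6*l^2 + 9*l) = l*(l - 5)*(l^2 + 6*l + 9) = l*(l - 5)*(l + 3)*(l + 3)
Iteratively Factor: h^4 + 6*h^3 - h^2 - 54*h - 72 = (h + 3)*(h^3 + 3*h^2 - 10*h - 24) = (h + 2)*(h + 3)*(h^2 + h - 12) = (h + 2)*(h + 3)*(h + 4)*(h - 3)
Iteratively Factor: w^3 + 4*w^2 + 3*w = (w)*(w^2 + 4*w + 3) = w*(w + 1)*(w + 3)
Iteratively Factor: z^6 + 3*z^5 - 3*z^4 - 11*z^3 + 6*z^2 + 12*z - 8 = (z + 2)*(z^5 + z^4 - 5*z^3 - z^2 + 8*z - 4) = (z - 1)*(z + 2)*(z^4 + 2*z^3 - 3*z^2 - 4*z + 4) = (z - 1)*(z + 2)^2*(z^3 - 3*z + 2) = (z - 1)^2*(z + 2)^2*(z^2 + z - 2) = (z - 1)^3*(z + 2)^2*(z + 2)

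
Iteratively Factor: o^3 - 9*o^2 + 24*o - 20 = (o - 2)*(o^2 - 7*o + 10) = (o - 2)^2*(o - 5)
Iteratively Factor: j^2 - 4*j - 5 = (j - 5)*(j + 1)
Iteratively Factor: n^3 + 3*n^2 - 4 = (n + 2)*(n^2 + n - 2) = (n - 1)*(n + 2)*(n + 2)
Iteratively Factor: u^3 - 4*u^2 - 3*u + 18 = (u - 3)*(u^2 - u - 6) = (u - 3)^2*(u + 2)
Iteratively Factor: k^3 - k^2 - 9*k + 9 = (k + 3)*(k^2 - 4*k + 3) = (k - 3)*(k + 3)*(k - 1)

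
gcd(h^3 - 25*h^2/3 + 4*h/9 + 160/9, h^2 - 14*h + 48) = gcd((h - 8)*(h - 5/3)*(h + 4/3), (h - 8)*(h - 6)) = h - 8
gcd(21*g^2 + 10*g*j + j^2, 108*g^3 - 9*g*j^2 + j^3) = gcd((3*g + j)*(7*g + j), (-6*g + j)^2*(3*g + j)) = 3*g + j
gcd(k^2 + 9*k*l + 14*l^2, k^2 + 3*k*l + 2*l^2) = k + 2*l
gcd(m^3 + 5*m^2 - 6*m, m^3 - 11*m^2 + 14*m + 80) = 1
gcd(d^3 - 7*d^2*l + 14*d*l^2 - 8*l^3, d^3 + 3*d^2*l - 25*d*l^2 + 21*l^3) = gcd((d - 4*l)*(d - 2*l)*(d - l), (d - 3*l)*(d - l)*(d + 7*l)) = d - l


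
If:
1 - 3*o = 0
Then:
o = 1/3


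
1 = 1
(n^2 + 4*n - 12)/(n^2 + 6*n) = (n - 2)/n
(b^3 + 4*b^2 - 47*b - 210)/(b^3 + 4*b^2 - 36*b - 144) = (b^2 - 2*b - 35)/(b^2 - 2*b - 24)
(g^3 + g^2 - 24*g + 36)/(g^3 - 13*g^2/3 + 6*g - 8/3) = 3*(g^2 + 3*g - 18)/(3*g^2 - 7*g + 4)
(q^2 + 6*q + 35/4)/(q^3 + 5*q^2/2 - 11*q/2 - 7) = (q + 5/2)/(q^2 - q - 2)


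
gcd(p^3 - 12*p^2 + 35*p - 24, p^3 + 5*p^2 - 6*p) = p - 1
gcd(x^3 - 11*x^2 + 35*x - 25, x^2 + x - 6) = 1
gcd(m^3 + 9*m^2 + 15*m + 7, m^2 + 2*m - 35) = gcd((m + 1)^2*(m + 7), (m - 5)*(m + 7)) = m + 7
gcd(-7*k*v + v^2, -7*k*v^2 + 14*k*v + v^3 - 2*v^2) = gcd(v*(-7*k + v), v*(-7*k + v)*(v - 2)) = -7*k*v + v^2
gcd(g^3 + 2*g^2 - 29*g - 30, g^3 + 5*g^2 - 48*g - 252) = g + 6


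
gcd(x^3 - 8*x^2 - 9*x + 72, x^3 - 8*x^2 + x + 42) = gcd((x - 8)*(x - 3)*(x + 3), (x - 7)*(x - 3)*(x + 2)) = x - 3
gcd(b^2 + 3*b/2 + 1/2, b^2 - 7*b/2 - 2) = b + 1/2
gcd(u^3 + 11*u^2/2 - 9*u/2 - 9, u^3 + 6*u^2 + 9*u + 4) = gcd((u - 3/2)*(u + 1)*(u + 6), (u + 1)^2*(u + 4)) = u + 1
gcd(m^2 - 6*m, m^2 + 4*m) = m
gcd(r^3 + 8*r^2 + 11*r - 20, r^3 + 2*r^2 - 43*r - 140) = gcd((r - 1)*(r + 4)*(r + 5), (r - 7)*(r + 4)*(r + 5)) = r^2 + 9*r + 20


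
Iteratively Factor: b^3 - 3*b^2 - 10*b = (b - 5)*(b^2 + 2*b) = (b - 5)*(b + 2)*(b)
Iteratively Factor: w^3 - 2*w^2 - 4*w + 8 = (w + 2)*(w^2 - 4*w + 4) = (w - 2)*(w + 2)*(w - 2)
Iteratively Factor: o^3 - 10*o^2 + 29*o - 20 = (o - 5)*(o^2 - 5*o + 4) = (o - 5)*(o - 4)*(o - 1)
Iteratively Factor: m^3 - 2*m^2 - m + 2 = (m - 1)*(m^2 - m - 2) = (m - 2)*(m - 1)*(m + 1)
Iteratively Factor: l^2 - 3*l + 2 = (l - 2)*(l - 1)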